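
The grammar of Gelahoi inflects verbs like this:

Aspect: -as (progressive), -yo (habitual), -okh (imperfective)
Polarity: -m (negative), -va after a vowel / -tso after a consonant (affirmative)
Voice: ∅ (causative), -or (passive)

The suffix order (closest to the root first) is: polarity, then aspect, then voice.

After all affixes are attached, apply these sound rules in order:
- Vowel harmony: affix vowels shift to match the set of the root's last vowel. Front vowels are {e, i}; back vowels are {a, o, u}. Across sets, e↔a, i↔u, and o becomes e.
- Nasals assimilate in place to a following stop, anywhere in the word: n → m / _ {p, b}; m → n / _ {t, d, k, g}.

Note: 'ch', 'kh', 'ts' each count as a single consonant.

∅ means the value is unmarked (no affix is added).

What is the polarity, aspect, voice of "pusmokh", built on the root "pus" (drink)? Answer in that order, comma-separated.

negative, imperfective, causative

Segment: pus-m-okh.
polarity: -m → negative.
aspect: -okh → imperfective.
voice: ∅ → causative.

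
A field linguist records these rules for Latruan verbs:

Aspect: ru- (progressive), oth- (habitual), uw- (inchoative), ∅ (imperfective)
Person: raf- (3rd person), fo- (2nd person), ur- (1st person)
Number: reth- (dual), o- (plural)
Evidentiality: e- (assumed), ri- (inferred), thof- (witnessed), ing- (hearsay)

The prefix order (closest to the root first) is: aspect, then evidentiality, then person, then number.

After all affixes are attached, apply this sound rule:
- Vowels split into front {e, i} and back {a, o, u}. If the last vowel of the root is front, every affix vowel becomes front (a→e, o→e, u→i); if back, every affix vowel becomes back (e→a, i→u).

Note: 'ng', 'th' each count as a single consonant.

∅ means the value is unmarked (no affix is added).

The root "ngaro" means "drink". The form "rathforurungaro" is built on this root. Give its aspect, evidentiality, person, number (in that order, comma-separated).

progressive, inferred, 2nd person, dual

Segment: reth-fo-ri-ru-ngaro.
aspect: ru- → progressive.
evidentiality: ri- → inferred.
person: fo- → 2nd person.
number: reth- → dual.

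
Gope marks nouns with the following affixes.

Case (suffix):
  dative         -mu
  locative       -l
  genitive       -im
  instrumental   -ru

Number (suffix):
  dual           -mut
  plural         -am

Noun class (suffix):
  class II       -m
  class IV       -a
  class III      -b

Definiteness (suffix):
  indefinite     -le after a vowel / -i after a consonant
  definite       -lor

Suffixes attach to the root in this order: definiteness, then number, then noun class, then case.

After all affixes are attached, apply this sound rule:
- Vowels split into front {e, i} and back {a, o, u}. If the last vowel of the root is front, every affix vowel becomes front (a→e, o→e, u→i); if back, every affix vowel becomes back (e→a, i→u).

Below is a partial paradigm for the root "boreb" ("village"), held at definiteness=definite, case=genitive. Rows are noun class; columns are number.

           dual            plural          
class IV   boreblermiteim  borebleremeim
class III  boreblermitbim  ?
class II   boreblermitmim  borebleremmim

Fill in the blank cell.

Attach definiteness definite -lor → boreblor.
Attach number plural -am → borebloram.
Attach noun class class III -b → borebloramb.
Attach case genitive -im → boreblorambim.
Apply vowel harmony: boreblorambim → boreblerembim.

boreblerembim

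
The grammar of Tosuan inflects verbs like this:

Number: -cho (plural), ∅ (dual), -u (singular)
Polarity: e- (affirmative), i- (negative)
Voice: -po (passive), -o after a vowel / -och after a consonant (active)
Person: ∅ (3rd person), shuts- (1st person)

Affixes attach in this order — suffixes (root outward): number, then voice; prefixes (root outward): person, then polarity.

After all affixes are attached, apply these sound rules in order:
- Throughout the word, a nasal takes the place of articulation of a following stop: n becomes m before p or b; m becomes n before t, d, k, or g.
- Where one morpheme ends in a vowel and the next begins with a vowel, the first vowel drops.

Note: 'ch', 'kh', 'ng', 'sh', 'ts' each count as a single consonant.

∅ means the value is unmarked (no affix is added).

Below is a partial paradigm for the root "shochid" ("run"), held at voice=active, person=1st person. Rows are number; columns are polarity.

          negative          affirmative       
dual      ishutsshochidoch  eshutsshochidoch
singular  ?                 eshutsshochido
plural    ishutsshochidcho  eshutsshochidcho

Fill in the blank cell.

Attach number singular -u → shochidu.
Attach voice active -o (after vowel 'u') → shochiduo.
Attach person 1st person shuts- → shutsshochiduo.
Attach polarity negative i- → ishutsshochiduo.
Nasal assimilation: no change.
Apply vowel deletion: ishutsshochiduo → ishutsshochido.

ishutsshochido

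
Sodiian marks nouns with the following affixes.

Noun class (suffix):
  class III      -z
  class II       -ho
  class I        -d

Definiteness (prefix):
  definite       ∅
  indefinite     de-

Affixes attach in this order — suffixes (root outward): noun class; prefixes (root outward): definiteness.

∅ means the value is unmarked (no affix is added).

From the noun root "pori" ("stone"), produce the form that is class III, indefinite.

Attach noun class class III -z → poriz.
Attach definiteness indefinite de- → deporiz.

deporiz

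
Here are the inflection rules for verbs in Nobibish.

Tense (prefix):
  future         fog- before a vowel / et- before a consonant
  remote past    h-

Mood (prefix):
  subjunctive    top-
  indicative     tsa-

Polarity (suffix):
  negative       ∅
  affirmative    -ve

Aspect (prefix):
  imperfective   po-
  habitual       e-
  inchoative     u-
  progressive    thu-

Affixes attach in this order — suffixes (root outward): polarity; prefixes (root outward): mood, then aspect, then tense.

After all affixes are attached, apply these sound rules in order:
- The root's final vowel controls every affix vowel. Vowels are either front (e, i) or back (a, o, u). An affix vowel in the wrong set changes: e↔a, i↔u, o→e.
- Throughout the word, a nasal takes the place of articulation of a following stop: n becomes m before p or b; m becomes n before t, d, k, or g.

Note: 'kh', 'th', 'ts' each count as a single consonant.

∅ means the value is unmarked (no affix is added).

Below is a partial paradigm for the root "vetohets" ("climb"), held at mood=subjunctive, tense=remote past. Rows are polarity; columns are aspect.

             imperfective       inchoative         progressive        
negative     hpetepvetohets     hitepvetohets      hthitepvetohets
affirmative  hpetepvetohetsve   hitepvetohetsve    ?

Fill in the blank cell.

Attach mood subjunctive top- → topvetohets.
Attach polarity affirmative -ve → topvetohetsve.
Attach aspect progressive thu- → thutopvetohetsve.
Attach tense remote past h- → hthutopvetohetsve.
Apply vowel harmony: hthutopvetohetsve → hthitepvetohetsve.
Nasal assimilation: no change.

hthitepvetohetsve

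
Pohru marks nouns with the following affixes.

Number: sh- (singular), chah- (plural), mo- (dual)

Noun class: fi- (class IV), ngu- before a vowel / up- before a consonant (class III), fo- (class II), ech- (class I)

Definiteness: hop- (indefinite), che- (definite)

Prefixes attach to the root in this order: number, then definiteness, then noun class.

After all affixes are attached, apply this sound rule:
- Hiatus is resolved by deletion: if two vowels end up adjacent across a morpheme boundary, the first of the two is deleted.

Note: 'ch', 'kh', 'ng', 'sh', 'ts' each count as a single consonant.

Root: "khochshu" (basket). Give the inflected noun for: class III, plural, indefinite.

uphopchahkhochshu

Attach number plural chah- → chahkhochshu.
Attach definiteness indefinite hop- → hopchahkhochshu.
Attach noun class class III up- (before consonant 'h') → uphopchahkhochshu.
Vowel deletion: no change.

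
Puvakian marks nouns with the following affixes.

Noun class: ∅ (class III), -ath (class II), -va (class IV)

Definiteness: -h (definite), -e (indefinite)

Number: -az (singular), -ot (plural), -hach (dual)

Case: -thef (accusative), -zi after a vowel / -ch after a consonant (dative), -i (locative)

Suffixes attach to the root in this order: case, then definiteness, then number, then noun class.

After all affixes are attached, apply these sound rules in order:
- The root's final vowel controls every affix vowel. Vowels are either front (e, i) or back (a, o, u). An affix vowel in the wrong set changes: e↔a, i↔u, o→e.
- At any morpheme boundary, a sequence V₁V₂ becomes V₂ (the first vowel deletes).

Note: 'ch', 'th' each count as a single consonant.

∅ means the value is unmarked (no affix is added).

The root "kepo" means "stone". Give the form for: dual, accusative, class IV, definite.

kepothafhhachva

Attach case accusative -thef → kepothef.
Attach definiteness definite -h → kepothefh.
Attach number dual -hach → kepothefhhach.
Attach noun class class IV -va → kepothefhhachva.
Apply vowel harmony: kepothefhhachva → kepothafhhachva.
Vowel deletion: no change.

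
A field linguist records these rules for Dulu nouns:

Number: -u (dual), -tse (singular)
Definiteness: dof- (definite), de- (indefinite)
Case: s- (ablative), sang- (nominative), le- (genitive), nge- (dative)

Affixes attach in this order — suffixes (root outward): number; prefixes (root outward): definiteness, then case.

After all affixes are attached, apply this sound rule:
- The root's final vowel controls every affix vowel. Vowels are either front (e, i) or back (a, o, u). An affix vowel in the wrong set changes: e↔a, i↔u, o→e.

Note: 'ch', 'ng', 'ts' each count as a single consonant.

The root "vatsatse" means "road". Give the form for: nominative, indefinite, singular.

sengdevatsatsetse

Attach number singular -tse → vatsatsetse.
Attach definiteness indefinite de- → devatsatsetse.
Attach case nominative sang- → sangdevatsatsetse.
Apply vowel harmony: sangdevatsatsetse → sengdevatsatsetse.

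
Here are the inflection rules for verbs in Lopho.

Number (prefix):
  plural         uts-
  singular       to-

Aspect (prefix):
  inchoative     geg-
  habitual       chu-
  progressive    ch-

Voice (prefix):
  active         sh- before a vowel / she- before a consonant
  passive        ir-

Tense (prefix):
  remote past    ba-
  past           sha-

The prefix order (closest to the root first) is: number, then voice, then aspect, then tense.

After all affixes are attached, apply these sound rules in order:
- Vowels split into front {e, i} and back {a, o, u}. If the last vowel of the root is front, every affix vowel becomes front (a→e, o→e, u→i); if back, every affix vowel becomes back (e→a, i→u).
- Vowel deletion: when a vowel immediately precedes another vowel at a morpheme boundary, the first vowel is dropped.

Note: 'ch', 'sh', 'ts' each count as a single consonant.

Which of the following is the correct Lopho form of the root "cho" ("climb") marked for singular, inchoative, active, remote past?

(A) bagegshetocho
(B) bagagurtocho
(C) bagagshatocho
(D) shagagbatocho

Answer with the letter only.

C

Attach number singular to- → tocho.
Attach voice active she- (before consonant 't') → shetocho.
Attach aspect inchoative geg- → gegshetocho.
Attach tense remote past ba- → bagegshetocho.
Apply vowel harmony: bagegshetocho → bagagshatocho.
Vowel deletion: no change.
So the correct form is bagagshatocho, option (C).
(A) bagegshetocho is wrong: it fails to apply the sound rule(s).
(B) bagagurtocho is wrong: it uses passive instead of active for voice.
(D) shagagbatocho is wrong: it has the affixes in the wrong order.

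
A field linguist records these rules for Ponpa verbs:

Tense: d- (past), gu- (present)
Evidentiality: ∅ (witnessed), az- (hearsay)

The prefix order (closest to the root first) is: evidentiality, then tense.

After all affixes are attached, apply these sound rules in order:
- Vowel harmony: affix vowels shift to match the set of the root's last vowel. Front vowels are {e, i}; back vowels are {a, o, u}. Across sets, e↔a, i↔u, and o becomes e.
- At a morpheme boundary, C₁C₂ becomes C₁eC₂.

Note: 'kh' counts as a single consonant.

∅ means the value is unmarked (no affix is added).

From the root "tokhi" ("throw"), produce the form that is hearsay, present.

giezetokhi

Attach evidentiality hearsay az- → aztokhi.
Attach tense present gu- → guaztokhi.
Apply vowel harmony: guaztokhi → gieztokhi.
Apply epenthesis: gieztokhi → giezetokhi.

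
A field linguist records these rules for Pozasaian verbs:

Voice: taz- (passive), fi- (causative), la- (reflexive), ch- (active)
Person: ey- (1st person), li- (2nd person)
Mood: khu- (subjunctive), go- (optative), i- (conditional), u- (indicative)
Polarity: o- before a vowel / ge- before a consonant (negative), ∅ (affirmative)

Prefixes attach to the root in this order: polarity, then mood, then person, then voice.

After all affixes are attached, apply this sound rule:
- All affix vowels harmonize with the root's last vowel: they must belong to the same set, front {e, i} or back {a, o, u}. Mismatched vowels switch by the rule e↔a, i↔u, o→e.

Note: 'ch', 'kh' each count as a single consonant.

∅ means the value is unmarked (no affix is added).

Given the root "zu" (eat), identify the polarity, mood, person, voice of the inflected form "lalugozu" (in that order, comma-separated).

affirmative, optative, 2nd person, reflexive

Segment: la-li-go-zu.
polarity: ∅ → affirmative.
mood: go- → optative.
person: li- → 2nd person.
voice: la- → reflexive.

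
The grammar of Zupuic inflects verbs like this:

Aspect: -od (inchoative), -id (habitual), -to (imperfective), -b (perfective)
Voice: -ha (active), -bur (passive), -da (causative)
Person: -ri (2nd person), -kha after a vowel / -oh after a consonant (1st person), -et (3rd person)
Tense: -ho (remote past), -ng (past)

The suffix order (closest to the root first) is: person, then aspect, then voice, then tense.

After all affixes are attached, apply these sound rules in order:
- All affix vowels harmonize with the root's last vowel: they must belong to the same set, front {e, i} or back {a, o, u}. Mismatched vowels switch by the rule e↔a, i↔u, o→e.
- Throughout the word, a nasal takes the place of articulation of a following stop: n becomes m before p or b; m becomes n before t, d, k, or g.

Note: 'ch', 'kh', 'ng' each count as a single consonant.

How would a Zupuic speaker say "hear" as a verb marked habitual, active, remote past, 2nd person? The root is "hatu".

Attach person 2nd person -ri → haturi.
Attach aspect habitual -id → haturiid.
Attach voice active -ha → haturiidha.
Attach tense remote past -ho → haturiidhaho.
Apply vowel harmony: haturiidhaho → haturuudhaho.
Nasal assimilation: no change.

haturuudhaho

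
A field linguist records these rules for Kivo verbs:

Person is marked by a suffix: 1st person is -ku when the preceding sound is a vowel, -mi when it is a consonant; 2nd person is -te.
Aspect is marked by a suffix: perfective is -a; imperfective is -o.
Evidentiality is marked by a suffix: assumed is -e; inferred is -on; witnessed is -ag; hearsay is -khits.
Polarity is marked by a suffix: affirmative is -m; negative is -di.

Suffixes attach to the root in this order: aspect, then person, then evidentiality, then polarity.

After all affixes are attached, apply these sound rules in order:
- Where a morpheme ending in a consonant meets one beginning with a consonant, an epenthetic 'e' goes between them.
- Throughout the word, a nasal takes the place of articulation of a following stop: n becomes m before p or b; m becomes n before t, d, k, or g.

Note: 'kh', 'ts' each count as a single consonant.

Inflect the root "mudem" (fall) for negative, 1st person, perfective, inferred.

mudemakuonedi

Attach aspect perfective -a → mudema.
Attach person 1st person -ku (after vowel 'a') → mudemaku.
Attach evidentiality inferred -on → mudemakuon.
Attach polarity negative -di → mudemakuondi.
Apply epenthesis: mudemakuondi → mudemakuonedi.
Nasal assimilation: no change.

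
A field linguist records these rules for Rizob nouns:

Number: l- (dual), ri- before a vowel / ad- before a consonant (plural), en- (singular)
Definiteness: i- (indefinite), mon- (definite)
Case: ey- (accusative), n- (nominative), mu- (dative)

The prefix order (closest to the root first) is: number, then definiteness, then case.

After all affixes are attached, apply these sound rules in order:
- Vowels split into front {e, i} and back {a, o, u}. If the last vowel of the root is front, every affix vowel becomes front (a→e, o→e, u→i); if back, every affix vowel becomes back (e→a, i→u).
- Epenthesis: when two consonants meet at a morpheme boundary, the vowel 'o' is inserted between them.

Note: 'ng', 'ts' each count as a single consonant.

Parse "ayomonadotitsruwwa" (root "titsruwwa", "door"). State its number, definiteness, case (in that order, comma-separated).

Segment: ey-mon-ad-titsruwwa.
number: ri/ad- → plural.
definiteness: mon- → definite.
case: ey- → accusative.

plural, definite, accusative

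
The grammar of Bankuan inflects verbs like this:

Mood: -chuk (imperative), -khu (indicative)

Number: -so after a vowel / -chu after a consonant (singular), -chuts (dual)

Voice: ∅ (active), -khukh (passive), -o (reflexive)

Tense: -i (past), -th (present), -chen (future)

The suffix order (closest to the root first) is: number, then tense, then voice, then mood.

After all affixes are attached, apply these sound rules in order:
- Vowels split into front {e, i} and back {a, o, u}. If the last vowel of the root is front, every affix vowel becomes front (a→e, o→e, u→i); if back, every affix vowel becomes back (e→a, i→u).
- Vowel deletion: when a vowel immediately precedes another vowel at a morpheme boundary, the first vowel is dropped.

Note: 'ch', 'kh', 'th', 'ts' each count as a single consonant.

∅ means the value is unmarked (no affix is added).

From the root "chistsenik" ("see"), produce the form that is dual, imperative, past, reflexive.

chistsenikchitsechik

Attach number dual -chuts → chistsenikchuts.
Attach tense past -i → chistsenikchutsi.
Attach voice reflexive -o → chistsenikchutsio.
Attach mood imperative -chuk → chistsenikchutsiochuk.
Apply vowel harmony: chistsenikchutsiochuk → chistsenikchitsiechik.
Apply vowel deletion: chistsenikchitsiechik → chistsenikchitsechik.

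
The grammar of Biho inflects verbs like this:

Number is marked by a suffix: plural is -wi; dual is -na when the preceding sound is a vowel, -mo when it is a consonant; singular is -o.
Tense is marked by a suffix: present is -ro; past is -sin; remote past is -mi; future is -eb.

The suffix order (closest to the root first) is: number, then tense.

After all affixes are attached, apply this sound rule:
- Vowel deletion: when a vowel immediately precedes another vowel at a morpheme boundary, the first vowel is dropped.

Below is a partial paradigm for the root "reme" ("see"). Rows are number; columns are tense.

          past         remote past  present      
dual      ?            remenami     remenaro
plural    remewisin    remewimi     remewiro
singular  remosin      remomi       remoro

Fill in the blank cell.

Attach number dual -na (after vowel 'e') → remena.
Attach tense past -sin → remenasin.
Vowel deletion: no change.

remenasin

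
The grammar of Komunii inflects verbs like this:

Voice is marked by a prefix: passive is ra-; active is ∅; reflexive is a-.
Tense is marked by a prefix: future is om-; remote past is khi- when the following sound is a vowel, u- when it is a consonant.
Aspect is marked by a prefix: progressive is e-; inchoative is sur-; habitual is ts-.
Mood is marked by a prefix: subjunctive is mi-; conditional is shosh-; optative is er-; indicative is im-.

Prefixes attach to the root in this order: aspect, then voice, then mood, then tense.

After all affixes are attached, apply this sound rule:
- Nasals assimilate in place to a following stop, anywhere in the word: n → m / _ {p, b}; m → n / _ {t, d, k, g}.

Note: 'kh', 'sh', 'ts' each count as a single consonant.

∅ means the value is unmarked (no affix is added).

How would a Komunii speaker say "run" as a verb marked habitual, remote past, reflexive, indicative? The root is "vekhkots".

Attach aspect habitual ts- → tsvekhkots.
Attach voice reflexive a- → atsvekhkots.
Attach mood indicative im- → imatsvekhkots.
Attach tense remote past khi- (before vowel 'i') → khiimatsvekhkots.
Nasal assimilation: no change.

khiimatsvekhkots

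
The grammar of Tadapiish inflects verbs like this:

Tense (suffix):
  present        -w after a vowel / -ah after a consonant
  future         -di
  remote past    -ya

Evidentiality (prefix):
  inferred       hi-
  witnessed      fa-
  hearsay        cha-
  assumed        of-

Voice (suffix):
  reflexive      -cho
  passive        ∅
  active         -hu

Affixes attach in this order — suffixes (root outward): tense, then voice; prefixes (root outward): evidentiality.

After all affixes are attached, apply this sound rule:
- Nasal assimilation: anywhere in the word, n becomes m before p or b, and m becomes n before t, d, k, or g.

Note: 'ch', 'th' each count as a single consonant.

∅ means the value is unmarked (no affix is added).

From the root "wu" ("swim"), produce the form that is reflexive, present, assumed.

ofwuwcho

Attach evidentiality assumed of- → ofwu.
Attach tense present -w (after vowel 'u') → ofwuw.
Attach voice reflexive -cho → ofwuwcho.
Nasal assimilation: no change.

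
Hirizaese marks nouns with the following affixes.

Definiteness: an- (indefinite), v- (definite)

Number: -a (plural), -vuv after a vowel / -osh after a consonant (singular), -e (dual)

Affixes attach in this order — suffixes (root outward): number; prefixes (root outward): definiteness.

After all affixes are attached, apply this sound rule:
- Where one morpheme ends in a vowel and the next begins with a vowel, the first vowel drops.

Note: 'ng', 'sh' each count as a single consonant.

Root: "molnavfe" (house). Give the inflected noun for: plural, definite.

Attach definiteness definite v- → vmolnavfe.
Attach number plural -a → vmolnavfea.
Apply vowel deletion: vmolnavfea → vmolnavfa.

vmolnavfa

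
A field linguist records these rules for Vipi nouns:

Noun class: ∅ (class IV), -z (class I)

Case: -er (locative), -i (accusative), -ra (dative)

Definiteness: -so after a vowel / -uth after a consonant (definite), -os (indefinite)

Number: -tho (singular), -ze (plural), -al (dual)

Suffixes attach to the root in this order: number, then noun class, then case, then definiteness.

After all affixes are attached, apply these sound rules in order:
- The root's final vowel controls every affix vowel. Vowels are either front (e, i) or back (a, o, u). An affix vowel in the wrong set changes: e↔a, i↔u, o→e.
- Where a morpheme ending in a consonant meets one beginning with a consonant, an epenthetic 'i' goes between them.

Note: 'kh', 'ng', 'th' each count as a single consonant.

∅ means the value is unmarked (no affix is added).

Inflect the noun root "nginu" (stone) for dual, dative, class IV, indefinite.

Attach number dual -al → nginual.
noun class = class IV: zero marking, form stays nginual.
Attach case dative -ra → nginualra.
Attach definiteness indefinite -os → nginualraos.
Vowel harmony: no change.
Apply epenthesis: nginualraos → nginualiraos.

nginualiraos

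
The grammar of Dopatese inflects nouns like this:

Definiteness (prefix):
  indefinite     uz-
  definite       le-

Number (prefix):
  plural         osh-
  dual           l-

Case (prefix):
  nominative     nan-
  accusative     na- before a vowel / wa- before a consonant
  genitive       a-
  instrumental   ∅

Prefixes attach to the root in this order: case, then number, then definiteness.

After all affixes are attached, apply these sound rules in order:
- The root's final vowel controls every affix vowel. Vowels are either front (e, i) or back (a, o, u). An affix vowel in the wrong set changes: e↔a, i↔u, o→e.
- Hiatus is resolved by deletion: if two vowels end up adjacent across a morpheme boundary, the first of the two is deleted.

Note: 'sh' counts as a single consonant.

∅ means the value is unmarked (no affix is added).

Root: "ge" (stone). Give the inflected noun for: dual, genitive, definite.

Attach case genitive a- → age.
Attach number dual l- → lage.
Attach definiteness definite le- → lelage.
Apply vowel harmony: lelage → lelege.
Vowel deletion: no change.

lelege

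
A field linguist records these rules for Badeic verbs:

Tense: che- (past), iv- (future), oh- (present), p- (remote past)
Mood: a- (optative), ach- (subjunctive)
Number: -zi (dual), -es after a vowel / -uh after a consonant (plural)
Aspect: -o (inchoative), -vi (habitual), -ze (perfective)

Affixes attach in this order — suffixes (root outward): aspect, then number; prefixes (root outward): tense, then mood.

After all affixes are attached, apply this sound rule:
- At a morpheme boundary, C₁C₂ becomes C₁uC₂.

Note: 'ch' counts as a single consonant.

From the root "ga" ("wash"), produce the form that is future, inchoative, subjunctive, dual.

achivugaozi

Attach tense future iv- → ivga.
Attach mood subjunctive ach- → achivga.
Attach aspect inchoative -o → achivgao.
Attach number dual -zi → achivgaozi.
Apply epenthesis: achivgaozi → achivugaozi.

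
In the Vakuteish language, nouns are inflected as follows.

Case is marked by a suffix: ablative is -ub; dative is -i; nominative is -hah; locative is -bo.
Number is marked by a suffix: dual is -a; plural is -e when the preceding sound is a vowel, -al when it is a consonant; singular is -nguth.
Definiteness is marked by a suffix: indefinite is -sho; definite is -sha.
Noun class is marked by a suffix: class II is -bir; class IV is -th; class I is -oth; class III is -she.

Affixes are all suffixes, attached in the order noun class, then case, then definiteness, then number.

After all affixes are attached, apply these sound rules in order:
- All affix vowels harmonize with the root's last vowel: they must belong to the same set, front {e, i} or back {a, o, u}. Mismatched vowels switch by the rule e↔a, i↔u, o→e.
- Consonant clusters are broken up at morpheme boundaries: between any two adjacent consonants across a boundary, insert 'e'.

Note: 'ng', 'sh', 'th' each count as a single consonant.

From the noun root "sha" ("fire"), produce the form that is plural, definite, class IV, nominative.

shathehaheshaa

Attach noun class class IV -th → shath.
Attach case nominative -hah → shathhah.
Attach definiteness definite -sha → shathhahsha.
Attach number plural -e (after vowel 'a') → shathhahshae.
Apply vowel harmony: shathhahshae → shathhahshaa.
Apply epenthesis: shathhahshaa → shathehaheshaa.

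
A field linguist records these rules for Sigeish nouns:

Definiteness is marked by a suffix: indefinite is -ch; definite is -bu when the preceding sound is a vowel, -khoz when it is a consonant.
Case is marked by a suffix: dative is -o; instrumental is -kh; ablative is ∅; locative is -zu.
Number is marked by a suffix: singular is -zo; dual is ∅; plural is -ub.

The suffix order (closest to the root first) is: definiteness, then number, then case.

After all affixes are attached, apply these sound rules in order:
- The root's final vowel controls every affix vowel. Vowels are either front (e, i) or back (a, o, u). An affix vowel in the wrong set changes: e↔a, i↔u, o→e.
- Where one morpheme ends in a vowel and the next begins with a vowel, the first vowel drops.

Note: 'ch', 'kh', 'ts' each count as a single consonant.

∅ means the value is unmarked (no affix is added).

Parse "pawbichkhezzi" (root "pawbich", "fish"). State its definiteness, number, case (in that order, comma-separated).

Segment: pawbich-khoz-zu.
definiteness: -bu/khoz → definite.
number: ∅ → dual.
case: -zu → locative.

definite, dual, locative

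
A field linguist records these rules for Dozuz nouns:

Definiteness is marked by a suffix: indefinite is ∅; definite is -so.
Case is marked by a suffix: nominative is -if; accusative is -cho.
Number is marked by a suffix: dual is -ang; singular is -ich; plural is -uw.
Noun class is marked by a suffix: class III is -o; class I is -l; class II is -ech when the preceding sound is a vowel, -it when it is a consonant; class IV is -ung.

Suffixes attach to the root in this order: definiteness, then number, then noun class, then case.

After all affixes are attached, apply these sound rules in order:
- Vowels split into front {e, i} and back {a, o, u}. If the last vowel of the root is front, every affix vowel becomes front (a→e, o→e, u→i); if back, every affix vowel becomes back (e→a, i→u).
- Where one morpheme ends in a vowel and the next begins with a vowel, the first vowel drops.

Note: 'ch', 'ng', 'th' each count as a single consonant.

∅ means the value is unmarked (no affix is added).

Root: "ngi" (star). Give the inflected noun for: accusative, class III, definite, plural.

Attach definiteness definite -so → ngiso.
Attach number plural -uw → ngisouw.
Attach noun class class III -o → ngisouwo.
Attach case accusative -cho → ngisouwocho.
Apply vowel harmony: ngisouwocho → ngiseiweche.
Apply vowel deletion: ngiseiweche → ngisiweche.

ngisiweche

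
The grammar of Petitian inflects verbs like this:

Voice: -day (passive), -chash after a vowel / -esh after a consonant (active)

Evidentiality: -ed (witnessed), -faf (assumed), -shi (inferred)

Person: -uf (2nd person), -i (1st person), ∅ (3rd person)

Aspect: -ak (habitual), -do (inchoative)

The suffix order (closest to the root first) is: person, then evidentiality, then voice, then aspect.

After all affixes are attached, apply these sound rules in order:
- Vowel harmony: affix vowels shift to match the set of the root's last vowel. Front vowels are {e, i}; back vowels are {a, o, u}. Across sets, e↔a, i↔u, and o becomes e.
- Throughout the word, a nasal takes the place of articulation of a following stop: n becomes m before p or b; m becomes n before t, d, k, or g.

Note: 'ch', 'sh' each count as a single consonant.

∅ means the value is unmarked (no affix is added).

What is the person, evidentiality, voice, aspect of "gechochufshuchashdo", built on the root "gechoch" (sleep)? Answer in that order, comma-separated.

2nd person, inferred, active, inchoative

Segment: gechoch-uf-shi-chash-do.
person: -uf → 2nd person.
evidentiality: -shi → inferred.
voice: -chash/esh → active.
aspect: -do → inchoative.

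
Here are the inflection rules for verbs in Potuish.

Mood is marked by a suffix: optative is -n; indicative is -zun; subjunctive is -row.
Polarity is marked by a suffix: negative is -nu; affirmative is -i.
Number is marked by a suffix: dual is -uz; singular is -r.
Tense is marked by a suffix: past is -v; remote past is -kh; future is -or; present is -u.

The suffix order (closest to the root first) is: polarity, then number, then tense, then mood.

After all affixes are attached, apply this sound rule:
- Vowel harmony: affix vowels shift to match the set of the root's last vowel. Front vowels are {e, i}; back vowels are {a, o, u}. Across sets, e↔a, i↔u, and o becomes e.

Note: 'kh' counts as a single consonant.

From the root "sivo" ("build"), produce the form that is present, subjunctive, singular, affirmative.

sivoururow

Attach polarity affirmative -i → sivoi.
Attach number singular -r → sivoir.
Attach tense present -u → sivoiru.
Attach mood subjunctive -row → sivoirurow.
Apply vowel harmony: sivoirurow → sivoururow.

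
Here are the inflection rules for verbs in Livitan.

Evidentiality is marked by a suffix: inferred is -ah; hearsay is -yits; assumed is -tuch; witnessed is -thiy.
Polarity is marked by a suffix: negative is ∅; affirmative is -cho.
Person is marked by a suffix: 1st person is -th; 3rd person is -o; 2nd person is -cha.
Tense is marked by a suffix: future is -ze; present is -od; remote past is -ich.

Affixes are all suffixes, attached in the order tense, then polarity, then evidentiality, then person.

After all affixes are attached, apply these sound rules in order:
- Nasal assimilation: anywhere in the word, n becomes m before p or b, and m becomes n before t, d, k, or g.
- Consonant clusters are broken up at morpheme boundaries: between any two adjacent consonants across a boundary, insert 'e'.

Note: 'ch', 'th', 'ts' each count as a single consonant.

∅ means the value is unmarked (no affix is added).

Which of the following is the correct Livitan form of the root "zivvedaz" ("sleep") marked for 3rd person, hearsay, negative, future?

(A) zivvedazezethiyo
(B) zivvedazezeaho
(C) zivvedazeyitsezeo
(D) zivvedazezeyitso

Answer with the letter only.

D

Attach tense future -ze → zivvedazze.
polarity = negative: zero marking, form stays zivvedazze.
Attach evidentiality hearsay -yits → zivvedazzeyits.
Attach person 3rd person -o → zivvedazzeyitso.
Nasal assimilation: no change.
Apply epenthesis: zivvedazzeyitso → zivvedazezeyitso.
So the correct form is zivvedazezeyitso, option (D).
(A) zivvedazezethiyo is wrong: it uses witnessed instead of hearsay for evidentiality.
(C) zivvedazeyitsezeo is wrong: it has the affixes in the wrong order.
(B) zivvedazezeaho is wrong: it uses inferred instead of hearsay for evidentiality.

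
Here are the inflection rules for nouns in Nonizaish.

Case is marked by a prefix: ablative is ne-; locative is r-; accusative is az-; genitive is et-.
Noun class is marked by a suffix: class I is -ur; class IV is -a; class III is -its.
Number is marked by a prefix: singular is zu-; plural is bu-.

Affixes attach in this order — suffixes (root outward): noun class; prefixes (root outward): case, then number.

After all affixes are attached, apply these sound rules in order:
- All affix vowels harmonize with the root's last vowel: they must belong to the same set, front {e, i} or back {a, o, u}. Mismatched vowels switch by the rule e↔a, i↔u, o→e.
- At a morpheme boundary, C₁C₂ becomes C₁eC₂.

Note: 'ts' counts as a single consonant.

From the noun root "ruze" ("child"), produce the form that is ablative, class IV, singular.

zineruzee

Attach case ablative ne- → neruze.
Attach number singular zu- → zuneruze.
Attach noun class class IV -a → zuneruzea.
Apply vowel harmony: zuneruzea → zineruzee.
Epenthesis: no change.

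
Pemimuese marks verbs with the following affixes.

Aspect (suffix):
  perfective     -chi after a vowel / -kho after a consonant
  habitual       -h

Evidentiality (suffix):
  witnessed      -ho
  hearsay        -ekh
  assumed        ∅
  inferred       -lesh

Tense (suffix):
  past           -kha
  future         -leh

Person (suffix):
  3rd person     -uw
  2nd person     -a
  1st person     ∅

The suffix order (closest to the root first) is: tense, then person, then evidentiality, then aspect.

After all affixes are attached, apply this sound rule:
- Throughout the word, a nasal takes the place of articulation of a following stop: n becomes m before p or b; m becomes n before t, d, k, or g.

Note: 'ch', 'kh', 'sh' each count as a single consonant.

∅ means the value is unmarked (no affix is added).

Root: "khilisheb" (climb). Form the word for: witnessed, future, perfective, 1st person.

Attach tense future -leh → khilishebleh.
person = 1st person: zero marking, form stays khilishebleh.
Attach evidentiality witnessed -ho → khilisheblehho.
Attach aspect perfective -chi (after vowel 'o') → khilisheblehhochi.
Nasal assimilation: no change.

khilisheblehhochi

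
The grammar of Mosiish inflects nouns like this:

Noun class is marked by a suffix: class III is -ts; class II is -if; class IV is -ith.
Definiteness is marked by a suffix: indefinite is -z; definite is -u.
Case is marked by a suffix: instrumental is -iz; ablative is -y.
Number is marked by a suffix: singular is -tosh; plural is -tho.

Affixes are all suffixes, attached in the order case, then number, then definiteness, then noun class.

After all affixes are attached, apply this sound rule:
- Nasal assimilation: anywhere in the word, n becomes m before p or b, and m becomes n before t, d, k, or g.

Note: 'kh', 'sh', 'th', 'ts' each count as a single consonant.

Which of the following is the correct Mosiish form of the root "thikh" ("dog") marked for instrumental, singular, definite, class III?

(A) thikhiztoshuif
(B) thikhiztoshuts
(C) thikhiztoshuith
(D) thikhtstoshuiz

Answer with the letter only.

B

Attach case instrumental -iz → thikhiz.
Attach number singular -tosh → thikhiztosh.
Attach definiteness definite -u → thikhiztoshu.
Attach noun class class III -ts → thikhiztoshuts.
Nasal assimilation: no change.
So the correct form is thikhiztoshuts, option (B).
(D) thikhtstoshuiz is wrong: it has the affixes in the wrong order.
(A) thikhiztoshuif is wrong: it uses class II instead of class III for noun class.
(C) thikhiztoshuith is wrong: it uses class IV instead of class III for noun class.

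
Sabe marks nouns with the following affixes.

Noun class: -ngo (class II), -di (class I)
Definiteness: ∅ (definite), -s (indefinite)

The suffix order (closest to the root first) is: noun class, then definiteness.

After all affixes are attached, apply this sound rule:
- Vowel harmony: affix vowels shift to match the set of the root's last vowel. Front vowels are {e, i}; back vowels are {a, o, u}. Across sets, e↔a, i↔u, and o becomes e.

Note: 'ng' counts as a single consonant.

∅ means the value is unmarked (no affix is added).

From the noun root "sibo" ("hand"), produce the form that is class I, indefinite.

Attach noun class class I -di → sibodi.
Attach definiteness indefinite -s → sibodis.
Apply vowel harmony: sibodis → sibodus.

sibodus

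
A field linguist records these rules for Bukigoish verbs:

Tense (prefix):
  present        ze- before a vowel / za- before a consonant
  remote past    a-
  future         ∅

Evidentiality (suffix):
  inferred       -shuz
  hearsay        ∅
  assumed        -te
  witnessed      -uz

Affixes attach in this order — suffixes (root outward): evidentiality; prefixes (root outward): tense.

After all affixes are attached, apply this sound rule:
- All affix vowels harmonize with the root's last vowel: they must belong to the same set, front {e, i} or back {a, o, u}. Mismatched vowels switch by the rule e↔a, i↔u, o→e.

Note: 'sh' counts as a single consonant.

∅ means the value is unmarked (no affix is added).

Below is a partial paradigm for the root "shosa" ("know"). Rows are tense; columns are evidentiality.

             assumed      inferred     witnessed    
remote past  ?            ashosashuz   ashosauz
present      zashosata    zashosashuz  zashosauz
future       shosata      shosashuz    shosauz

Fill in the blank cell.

ashosata

Attach tense remote past a- → ashosa.
Attach evidentiality assumed -te → ashosate.
Apply vowel harmony: ashosate → ashosata.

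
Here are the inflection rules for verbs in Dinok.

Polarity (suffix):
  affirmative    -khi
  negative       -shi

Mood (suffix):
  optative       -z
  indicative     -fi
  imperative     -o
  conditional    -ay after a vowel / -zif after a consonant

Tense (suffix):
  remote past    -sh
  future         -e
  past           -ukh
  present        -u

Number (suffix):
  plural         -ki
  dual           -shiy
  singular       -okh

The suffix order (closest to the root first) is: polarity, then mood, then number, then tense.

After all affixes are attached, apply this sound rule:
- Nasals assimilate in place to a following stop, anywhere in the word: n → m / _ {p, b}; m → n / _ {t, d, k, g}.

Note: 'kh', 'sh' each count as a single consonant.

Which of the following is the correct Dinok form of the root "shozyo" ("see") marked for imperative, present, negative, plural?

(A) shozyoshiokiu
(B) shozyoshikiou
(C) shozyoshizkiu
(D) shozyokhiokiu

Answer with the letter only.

Attach polarity negative -shi → shozyoshi.
Attach mood imperative -o → shozyoshio.
Attach number plural -ki → shozyoshioki.
Attach tense present -u → shozyoshiokiu.
Nasal assimilation: no change.
So the correct form is shozyoshiokiu, option (A).
(C) shozyoshizkiu is wrong: it uses optative instead of imperative for mood.
(D) shozyokhiokiu is wrong: it uses affirmative instead of negative for polarity.
(B) shozyoshikiou is wrong: it has the affixes in the wrong order.

A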